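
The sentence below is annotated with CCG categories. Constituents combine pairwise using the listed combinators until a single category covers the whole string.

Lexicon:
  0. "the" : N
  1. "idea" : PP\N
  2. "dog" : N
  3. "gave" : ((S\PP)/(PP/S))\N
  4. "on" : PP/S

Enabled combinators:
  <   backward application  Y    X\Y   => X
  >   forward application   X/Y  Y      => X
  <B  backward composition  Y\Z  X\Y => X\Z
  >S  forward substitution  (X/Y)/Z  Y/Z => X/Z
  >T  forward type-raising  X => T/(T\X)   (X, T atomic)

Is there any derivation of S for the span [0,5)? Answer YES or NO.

[0,5] S   <
  [0,1] "the" : N
  [1,5] S\N   <B
    [1,2] "idea" : PP\N
    [2,5] S\PP   >
      [2,4] (S\PP)/(PP/S)   <
        [2,3] "dog" : N
        [3,4] "gave" : ((S\PP)/(PP/S))\N
      [4,5] "on" : PP/S

YES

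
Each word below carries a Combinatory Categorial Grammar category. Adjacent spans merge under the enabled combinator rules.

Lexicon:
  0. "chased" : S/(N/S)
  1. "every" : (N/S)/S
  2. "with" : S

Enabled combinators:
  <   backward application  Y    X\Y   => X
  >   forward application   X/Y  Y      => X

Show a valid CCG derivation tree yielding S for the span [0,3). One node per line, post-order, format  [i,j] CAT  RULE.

[0,1] S/(N/S)  lex  "chased"
[1,2] (N/S)/S  lex  "every"
[2,3] S  lex  "with"
[1,3] N/S  >  k=2
[0,3] S  >  k=1

[0,3] S   >
  [0,1] "chased" : S/(N/S)
  [1,3] N/S   >
    [1,2] "every" : (N/S)/S
    [2,3] "with" : S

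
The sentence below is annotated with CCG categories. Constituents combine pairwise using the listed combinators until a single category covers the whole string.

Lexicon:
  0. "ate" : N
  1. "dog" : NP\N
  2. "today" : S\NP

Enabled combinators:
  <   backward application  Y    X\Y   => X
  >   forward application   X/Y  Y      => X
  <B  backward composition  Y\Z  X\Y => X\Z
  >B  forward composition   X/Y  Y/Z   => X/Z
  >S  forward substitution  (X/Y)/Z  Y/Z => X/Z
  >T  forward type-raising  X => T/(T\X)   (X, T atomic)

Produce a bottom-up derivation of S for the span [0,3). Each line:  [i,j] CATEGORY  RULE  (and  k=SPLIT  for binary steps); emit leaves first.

[0,1] N  lex  "ate"
[1,2] NP\N  lex  "dog"
[2,3] S\NP  lex  "today"
[1,3] S\N  <B  k=2
[0,3] S  <  k=1

[0,3] S   <
  [0,1] "ate" : N
  [1,3] S\N   <B
    [1,2] "dog" : NP\N
    [2,3] "today" : S\NP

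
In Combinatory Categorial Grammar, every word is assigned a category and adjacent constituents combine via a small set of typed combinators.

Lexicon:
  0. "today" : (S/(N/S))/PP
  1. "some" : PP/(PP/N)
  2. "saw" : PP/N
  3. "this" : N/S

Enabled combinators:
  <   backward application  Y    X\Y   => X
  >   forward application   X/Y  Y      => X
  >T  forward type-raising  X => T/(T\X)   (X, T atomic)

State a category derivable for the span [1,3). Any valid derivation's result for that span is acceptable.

[0,4] S   >
  [0,3] S/(N/S)   >
    [0,1] "today" : (S/(N/S))/PP
    [1,3] PP   >
      [1,2] "some" : PP/(PP/N)
      [2,3] "saw" : PP/N
  [3,4] "this" : N/S

PP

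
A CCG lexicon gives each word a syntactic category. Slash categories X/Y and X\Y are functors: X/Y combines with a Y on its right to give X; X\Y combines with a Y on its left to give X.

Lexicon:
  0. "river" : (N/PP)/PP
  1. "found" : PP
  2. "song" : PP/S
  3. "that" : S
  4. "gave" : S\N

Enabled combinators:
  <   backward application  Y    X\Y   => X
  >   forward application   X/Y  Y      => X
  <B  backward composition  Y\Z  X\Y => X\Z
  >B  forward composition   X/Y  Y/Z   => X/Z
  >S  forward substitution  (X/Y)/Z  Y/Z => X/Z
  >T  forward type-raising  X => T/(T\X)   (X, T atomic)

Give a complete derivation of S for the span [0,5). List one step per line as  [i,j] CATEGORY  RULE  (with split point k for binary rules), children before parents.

[0,1] (N/PP)/PP  lex  "river"
[1,2] PP  lex  "found"
[0,2] N/PP  >  k=1
[2,3] PP/S  lex  "song"
[0,3] N/S  >B  k=2
[3,4] S  lex  "that"
[0,4] N  >  k=3
[4,5] S\N  lex  "gave"
[0,5] S  <  k=4

[0,5] S   <
  [0,4] N   >
    [0,3] N/S   >B
      [0,2] N/PP   >
        [0,1] "river" : (N/PP)/PP
        [1,2] "found" : PP
      [2,3] "song" : PP/S
    [3,4] "that" : S
  [4,5] "gave" : S\N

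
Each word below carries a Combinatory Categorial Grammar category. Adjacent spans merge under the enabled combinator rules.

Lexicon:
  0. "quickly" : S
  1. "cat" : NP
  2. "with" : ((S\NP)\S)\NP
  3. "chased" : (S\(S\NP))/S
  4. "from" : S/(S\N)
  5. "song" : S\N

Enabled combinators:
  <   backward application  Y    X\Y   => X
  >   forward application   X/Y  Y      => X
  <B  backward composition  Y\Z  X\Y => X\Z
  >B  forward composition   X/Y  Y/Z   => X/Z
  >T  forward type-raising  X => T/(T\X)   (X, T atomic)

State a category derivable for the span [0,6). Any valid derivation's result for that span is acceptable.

[0,6] S   <
  [0,3] S\NP   <
    [0,1] "quickly" : S
    [1,3] (S\NP)\S   <
      [1,2] "cat" : NP
      [2,3] "with" : ((S\NP)\S)\NP
  [3,6] S\(S\NP)   >
    [3,4] "chased" : (S\(S\NP))/S
    [4,6] S   >
      [4,5] "from" : S/(S\N)
      [5,6] "song" : S\N

S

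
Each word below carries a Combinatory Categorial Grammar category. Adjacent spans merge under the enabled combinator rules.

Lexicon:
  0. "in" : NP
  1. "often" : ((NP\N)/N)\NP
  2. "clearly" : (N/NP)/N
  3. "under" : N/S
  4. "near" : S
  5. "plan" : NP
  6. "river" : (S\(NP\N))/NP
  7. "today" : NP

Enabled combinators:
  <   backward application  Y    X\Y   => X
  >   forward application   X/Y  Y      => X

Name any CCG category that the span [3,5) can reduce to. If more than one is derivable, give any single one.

[0,8] S   <
  [0,6] NP\N   >
    [0,2] (NP\N)/N   <
      [0,1] "in" : NP
      [1,2] "often" : ((NP\N)/N)\NP
    [2,6] N   >
      [2,5] N/NP   >
        [2,3] "clearly" : (N/NP)/N
        [3,5] N   >
          [3,4] "under" : N/S
          [4,5] "near" : S
      [5,6] "plan" : NP
  [6,8] S\(NP\N)   >
    [6,7] "river" : (S\(NP\N))/NP
    [7,8] "today" : NP

N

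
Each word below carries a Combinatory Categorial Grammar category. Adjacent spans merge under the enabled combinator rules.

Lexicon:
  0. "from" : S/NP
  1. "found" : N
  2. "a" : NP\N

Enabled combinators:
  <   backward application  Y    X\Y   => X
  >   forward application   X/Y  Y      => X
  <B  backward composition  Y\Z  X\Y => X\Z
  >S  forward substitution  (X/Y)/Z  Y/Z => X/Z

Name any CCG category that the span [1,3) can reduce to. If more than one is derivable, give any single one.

NP

[0,3] S   >
  [0,1] "from" : S/NP
  [1,3] NP   <
    [1,2] "found" : N
    [2,3] "a" : NP\N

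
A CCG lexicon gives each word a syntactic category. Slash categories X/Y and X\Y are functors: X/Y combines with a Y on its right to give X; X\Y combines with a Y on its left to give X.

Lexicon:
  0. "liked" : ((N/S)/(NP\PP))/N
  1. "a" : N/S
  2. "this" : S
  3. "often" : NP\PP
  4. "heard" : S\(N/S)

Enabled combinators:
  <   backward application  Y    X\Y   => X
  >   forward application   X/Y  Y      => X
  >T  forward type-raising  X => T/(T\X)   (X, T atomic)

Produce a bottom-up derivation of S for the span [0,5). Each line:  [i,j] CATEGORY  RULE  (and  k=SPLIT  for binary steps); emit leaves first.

[0,5] S   <
  [0,4] N/S   >
    [0,3] (N/S)/(NP\PP)   >
      [0,1] "liked" : ((N/S)/(NP\PP))/N
      [1,3] N   >
        [1,2] "a" : N/S
        [2,3] "this" : S
    [3,4] "often" : NP\PP
  [4,5] "heard" : S\(N/S)

[0,1] ((N/S)/(NP\PP))/N  lex  "liked"
[1,2] N/S  lex  "a"
[2,3] S  lex  "this"
[1,3] N  >  k=2
[0,3] (N/S)/(NP\PP)  >  k=1
[3,4] NP\PP  lex  "often"
[0,4] N/S  >  k=3
[4,5] S\(N/S)  lex  "heard"
[0,5] S  <  k=4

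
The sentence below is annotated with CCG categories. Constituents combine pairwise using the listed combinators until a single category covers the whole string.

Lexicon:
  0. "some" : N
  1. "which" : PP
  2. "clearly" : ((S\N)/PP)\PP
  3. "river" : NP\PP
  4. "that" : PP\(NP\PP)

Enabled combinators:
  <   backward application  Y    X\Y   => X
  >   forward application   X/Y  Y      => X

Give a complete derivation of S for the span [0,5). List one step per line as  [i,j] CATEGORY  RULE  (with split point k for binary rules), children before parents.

[0,1] N  lex  "some"
[1,2] PP  lex  "which"
[2,3] ((S\N)/PP)\PP  lex  "clearly"
[1,3] (S\N)/PP  <  k=2
[3,4] NP\PP  lex  "river"
[4,5] PP\(NP\PP)  lex  "that"
[3,5] PP  <  k=4
[1,5] S\N  >  k=3
[0,5] S  <  k=1

[0,5] S   <
  [0,1] "some" : N
  [1,5] S\N   >
    [1,3] (S\N)/PP   <
      [1,2] "which" : PP
      [2,3] "clearly" : ((S\N)/PP)\PP
    [3,5] PP   <
      [3,4] "river" : NP\PP
      [4,5] "that" : PP\(NP\PP)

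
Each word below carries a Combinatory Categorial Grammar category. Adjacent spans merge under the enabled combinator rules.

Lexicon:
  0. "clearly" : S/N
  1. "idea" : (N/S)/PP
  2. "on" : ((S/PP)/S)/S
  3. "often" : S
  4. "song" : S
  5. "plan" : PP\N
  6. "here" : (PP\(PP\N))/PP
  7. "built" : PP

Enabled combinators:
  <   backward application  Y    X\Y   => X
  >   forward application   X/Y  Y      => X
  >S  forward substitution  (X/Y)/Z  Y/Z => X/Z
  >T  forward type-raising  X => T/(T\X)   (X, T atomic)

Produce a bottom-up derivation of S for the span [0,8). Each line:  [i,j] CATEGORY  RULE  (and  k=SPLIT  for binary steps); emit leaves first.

[0,8] S   >
  [0,1] "clearly" : S/N
  [1,8] N   >
    [1,5] N/PP   >S
      [1,2] "idea" : (N/S)/PP
      [2,5] S/PP   >
        [2,4] (S/PP)/S   >
          [2,3] "on" : ((S/PP)/S)/S
          [3,4] "often" : S
        [4,5] "song" : S
    [5,8] PP   <
      [5,6] "plan" : PP\N
      [6,8] PP\(PP\N)   >
        [6,7] "here" : (PP\(PP\N))/PP
        [7,8] "built" : PP

[0,1] S/N  lex  "clearly"
[1,2] (N/S)/PP  lex  "idea"
[2,3] ((S/PP)/S)/S  lex  "on"
[3,4] S  lex  "often"
[2,4] (S/PP)/S  >  k=3
[4,5] S  lex  "song"
[2,5] S/PP  >  k=4
[1,5] N/PP  >S  k=2
[5,6] PP\N  lex  "plan"
[6,7] (PP\(PP\N))/PP  lex  "here"
[7,8] PP  lex  "built"
[6,8] PP\(PP\N)  >  k=7
[5,8] PP  <  k=6
[1,8] N  >  k=5
[0,8] S  >  k=1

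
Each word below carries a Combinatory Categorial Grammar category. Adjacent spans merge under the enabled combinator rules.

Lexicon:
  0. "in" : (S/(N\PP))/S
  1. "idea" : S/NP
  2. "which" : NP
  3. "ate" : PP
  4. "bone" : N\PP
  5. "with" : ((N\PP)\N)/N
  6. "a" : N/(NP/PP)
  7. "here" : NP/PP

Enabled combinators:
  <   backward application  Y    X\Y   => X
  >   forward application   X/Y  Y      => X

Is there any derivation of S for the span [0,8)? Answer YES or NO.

[0,8] S   >
  [0,3] S/(N\PP)   >
    [0,1] "in" : (S/(N\PP))/S
    [1,3] S   >
      [1,2] "idea" : S/NP
      [2,3] "which" : NP
  [3,8] N\PP   <
    [3,5] N   <
      [3,4] "ate" : PP
      [4,5] "bone" : N\PP
    [5,8] (N\PP)\N   >
      [5,6] "with" : ((N\PP)\N)/N
      [6,8] N   >
        [6,7] "a" : N/(NP/PP)
        [7,8] "here" : NP/PP

YES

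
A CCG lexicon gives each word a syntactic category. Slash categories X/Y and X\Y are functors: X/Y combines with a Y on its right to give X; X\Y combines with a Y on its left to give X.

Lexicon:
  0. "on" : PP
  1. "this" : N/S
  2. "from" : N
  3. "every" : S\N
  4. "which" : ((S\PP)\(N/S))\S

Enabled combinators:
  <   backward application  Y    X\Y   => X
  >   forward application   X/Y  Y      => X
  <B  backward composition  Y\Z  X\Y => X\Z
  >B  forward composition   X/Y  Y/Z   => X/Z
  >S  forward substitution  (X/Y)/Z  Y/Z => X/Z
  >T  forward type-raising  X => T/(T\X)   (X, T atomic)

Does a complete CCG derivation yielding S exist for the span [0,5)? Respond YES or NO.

[0,5] S   <
  [0,1] "on" : PP
  [1,5] S\PP   <
    [1,2] "this" : N/S
    [2,5] (S\PP)\(N/S)   <
      [2,4] S   >
        [2,3] S/(S\N)   >T
          [2,3] "from" : N
        [3,4] "every" : S\N
      [4,5] "which" : ((S\PP)\(N/S))\S

YES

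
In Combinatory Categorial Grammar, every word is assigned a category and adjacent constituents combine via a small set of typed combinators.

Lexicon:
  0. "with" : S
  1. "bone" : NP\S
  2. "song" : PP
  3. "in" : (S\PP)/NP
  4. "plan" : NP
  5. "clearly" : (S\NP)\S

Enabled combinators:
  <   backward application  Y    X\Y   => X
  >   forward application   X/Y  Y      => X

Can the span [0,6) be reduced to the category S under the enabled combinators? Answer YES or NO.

[0,6] S   <
  [0,2] NP   <
    [0,1] "with" : S
    [1,2] "bone" : NP\S
  [2,6] S\NP   <
    [2,5] S   <
      [2,3] "song" : PP
      [3,5] S\PP   >
        [3,4] "in" : (S\PP)/NP
        [4,5] "plan" : NP
    [5,6] "clearly" : (S\NP)\S

YES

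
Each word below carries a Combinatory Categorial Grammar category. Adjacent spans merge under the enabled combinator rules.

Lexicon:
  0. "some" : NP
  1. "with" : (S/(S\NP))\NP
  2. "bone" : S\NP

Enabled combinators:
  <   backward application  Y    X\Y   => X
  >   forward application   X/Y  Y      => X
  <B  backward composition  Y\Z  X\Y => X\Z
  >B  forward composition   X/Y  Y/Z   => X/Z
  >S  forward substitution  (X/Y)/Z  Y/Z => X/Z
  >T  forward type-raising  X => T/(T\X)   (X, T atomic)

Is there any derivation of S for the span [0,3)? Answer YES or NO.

[0,3] S   >
  [0,2] S/(S\NP)   <
    [0,1] "some" : NP
    [1,2] "with" : (S/(S\NP))\NP
  [2,3] "bone" : S\NP

YES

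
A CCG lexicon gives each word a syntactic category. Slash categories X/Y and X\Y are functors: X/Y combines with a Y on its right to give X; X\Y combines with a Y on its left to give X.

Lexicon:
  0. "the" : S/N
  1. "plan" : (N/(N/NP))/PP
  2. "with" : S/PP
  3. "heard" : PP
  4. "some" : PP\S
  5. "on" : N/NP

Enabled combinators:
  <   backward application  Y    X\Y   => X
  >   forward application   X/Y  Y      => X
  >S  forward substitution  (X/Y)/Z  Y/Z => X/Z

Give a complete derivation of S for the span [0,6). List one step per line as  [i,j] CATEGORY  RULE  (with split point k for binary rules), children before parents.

[0,1] S/N  lex  "the"
[1,2] (N/(N/NP))/PP  lex  "plan"
[2,3] S/PP  lex  "with"
[3,4] PP  lex  "heard"
[2,4] S  >  k=3
[4,5] PP\S  lex  "some"
[2,5] PP  <  k=4
[1,5] N/(N/NP)  >  k=2
[5,6] N/NP  lex  "on"
[1,6] N  >  k=5
[0,6] S  >  k=1

[0,6] S   >
  [0,1] "the" : S/N
  [1,6] N   >
    [1,5] N/(N/NP)   >
      [1,2] "plan" : (N/(N/NP))/PP
      [2,5] PP   <
        [2,4] S   >
          [2,3] "with" : S/PP
          [3,4] "heard" : PP
        [4,5] "some" : PP\S
    [5,6] "on" : N/NP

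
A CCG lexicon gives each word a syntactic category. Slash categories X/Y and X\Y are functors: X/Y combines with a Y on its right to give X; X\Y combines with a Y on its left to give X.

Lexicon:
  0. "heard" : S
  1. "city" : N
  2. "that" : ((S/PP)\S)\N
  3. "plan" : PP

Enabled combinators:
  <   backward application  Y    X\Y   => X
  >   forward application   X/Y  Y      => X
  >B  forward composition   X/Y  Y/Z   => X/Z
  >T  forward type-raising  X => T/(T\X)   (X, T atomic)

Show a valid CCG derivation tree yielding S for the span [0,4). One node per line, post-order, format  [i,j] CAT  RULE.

[0,4] S   >
  [0,3] S/PP   <
    [0,1] "heard" : S
    [1,3] (S/PP)\S   <
      [1,2] "city" : N
      [2,3] "that" : ((S/PP)\S)\N
  [3,4] "plan" : PP

[0,1] S  lex  "heard"
[1,2] N  lex  "city"
[2,3] ((S/PP)\S)\N  lex  "that"
[1,3] (S/PP)\S  <  k=2
[0,3] S/PP  <  k=1
[3,4] PP  lex  "plan"
[0,4] S  >  k=3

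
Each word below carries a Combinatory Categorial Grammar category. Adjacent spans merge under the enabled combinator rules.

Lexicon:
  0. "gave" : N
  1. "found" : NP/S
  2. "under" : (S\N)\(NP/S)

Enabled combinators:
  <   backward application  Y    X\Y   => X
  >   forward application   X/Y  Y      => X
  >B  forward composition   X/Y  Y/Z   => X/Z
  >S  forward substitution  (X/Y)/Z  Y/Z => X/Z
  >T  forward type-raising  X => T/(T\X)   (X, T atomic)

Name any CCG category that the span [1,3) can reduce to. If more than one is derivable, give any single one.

[0,3] S   >
  [0,1] S/(S\N)   >T
    [0,1] "gave" : N
  [1,3] S\N   <
    [1,2] "found" : NP/S
    [2,3] "under" : (S\N)\(NP/S)

S\N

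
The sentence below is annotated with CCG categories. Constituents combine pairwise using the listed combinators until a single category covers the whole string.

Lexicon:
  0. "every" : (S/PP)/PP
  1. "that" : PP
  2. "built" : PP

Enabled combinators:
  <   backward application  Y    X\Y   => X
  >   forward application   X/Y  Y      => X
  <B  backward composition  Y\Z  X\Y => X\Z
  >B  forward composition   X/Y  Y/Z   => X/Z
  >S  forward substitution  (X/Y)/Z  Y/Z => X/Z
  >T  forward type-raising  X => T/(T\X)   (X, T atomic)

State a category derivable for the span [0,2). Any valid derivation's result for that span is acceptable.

[0,3] S   >
  [0,2] S/PP   >
    [0,1] "every" : (S/PP)/PP
    [1,2] "that" : PP
  [2,3] "built" : PP

S/PP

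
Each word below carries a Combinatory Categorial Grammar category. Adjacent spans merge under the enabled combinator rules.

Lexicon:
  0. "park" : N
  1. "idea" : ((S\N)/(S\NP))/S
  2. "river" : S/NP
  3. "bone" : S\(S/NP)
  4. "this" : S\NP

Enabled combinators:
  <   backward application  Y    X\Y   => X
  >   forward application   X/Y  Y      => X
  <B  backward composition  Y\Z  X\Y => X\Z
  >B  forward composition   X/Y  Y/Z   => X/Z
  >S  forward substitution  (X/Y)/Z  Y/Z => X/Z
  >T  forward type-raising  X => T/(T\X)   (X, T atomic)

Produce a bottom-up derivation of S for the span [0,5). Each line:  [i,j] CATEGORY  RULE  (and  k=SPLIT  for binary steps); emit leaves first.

[0,5] S   >
  [0,1] S/(S\N)   >T
    [0,1] "park" : N
  [1,5] S\N   >
    [1,4] (S\N)/(S\NP)   >
      [1,2] "idea" : ((S\N)/(S\NP))/S
      [2,4] S   <
        [2,3] "river" : S/NP
        [3,4] "bone" : S\(S/NP)
    [4,5] "this" : S\NP

[0,1] N  lex  "park"
[0,1] S/(S\N)  >T
[1,2] ((S\N)/(S\NP))/S  lex  "idea"
[2,3] S/NP  lex  "river"
[3,4] S\(S/NP)  lex  "bone"
[2,4] S  <  k=3
[1,4] (S\N)/(S\NP)  >  k=2
[4,5] S\NP  lex  "this"
[1,5] S\N  >  k=4
[0,5] S  >  k=1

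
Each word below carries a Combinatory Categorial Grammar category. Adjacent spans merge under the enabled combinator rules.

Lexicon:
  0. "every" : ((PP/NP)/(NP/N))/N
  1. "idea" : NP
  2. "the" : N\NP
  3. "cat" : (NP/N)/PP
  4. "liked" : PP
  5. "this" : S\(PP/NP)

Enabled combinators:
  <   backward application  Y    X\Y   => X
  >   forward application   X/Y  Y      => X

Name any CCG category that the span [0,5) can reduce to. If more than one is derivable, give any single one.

PP/NP

[0,6] S   <
  [0,5] PP/NP   >
    [0,3] (PP/NP)/(NP/N)   >
      [0,1] "every" : ((PP/NP)/(NP/N))/N
      [1,3] N   <
        [1,2] "idea" : NP
        [2,3] "the" : N\NP
    [3,5] NP/N   >
      [3,4] "cat" : (NP/N)/PP
      [4,5] "liked" : PP
  [5,6] "this" : S\(PP/NP)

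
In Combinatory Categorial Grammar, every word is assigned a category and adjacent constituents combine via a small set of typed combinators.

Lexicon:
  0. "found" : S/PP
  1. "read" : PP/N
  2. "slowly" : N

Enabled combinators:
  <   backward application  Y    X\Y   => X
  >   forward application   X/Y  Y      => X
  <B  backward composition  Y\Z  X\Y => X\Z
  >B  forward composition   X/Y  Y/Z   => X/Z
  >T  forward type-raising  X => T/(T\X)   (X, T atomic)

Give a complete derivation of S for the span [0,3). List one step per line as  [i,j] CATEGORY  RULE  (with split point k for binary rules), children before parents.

[0,1] S/PP  lex  "found"
[1,2] PP/N  lex  "read"
[2,3] N  lex  "slowly"
[1,3] PP  >  k=2
[0,3] S  >  k=1

[0,3] S   >
  [0,1] "found" : S/PP
  [1,3] PP   >
    [1,2] "read" : PP/N
    [2,3] "slowly" : N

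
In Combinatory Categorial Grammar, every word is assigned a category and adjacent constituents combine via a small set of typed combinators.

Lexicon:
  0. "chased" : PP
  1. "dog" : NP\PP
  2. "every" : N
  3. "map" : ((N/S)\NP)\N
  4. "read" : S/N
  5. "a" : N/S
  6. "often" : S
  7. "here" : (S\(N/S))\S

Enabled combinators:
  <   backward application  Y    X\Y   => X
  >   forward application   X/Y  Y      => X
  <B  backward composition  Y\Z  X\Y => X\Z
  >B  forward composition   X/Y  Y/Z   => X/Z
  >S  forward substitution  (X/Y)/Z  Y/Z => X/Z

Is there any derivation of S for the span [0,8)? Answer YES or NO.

[0,8] S   <
  [0,2] NP   <
    [0,1] "chased" : PP
    [1,2] "dog" : NP\PP
  [2,8] S\NP   <B
    [2,4] (N/S)\NP   <
      [2,3] "every" : N
      [3,4] "map" : ((N/S)\NP)\N
    [4,8] S\(N/S)   <
      [4,7] S   >
        [4,5] "read" : S/N
        [5,7] N   >
          [5,6] "a" : N/S
          [6,7] "often" : S
      [7,8] "here" : (S\(N/S))\S

YES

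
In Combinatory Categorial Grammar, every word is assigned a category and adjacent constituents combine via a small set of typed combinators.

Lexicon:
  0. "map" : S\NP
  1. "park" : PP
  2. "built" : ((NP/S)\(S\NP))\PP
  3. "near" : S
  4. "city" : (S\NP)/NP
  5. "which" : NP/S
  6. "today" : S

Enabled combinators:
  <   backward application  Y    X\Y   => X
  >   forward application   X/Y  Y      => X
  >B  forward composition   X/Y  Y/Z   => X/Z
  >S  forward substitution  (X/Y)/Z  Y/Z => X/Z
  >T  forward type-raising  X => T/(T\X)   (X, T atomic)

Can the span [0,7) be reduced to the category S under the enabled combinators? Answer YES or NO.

YES

[0,7] S   <
  [0,4] NP   >
    [0,3] NP/S   <
      [0,1] "map" : S\NP
      [1,3] (NP/S)\(S\NP)   <
        [1,2] "park" : PP
        [2,3] "built" : ((NP/S)\(S\NP))\PP
    [3,4] "near" : S
  [4,7] S\NP   >
    [4,5] "city" : (S\NP)/NP
    [5,7] NP   >
      [5,6] "which" : NP/S
      [6,7] "today" : S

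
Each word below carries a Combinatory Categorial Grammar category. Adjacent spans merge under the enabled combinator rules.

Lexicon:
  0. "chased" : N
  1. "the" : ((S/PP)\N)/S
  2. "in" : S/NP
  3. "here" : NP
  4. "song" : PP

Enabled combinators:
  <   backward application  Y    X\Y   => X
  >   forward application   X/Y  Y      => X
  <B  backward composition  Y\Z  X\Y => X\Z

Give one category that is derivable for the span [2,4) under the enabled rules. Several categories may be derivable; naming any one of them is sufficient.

S

[0,5] S   >
  [0,4] S/PP   <
    [0,1] "chased" : N
    [1,4] (S/PP)\N   >
      [1,2] "the" : ((S/PP)\N)/S
      [2,4] S   >
        [2,3] "in" : S/NP
        [3,4] "here" : NP
  [4,5] "song" : PP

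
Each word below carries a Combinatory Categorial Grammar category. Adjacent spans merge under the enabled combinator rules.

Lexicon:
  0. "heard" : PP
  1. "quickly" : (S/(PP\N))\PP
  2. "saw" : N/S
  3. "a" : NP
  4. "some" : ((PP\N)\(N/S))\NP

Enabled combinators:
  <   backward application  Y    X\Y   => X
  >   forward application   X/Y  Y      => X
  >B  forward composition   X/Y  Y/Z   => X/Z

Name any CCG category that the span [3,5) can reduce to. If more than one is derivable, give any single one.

(PP\N)\(N/S)

[0,5] S   >
  [0,2] S/(PP\N)   <
    [0,1] "heard" : PP
    [1,2] "quickly" : (S/(PP\N))\PP
  [2,5] PP\N   <
    [2,3] "saw" : N/S
    [3,5] (PP\N)\(N/S)   <
      [3,4] "a" : NP
      [4,5] "some" : ((PP\N)\(N/S))\NP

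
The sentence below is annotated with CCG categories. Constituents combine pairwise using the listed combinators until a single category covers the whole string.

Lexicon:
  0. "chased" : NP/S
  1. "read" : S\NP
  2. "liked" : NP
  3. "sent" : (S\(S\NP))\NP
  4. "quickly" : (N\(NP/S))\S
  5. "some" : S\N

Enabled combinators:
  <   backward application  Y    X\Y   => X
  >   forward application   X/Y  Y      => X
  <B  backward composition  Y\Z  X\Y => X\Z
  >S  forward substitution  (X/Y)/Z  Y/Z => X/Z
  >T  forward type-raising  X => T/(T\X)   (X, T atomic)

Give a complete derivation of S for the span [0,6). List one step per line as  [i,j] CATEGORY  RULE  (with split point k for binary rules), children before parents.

[0,6] S   <
  [0,5] N   <
    [0,1] "chased" : NP/S
    [1,5] N\(NP/S)   <
      [1,4] S   <
        [1,2] "read" : S\NP
        [2,4] S\(S\NP)   <
          [2,3] "liked" : NP
          [3,4] "sent" : (S\(S\NP))\NP
      [4,5] "quickly" : (N\(NP/S))\S
  [5,6] "some" : S\N

[0,1] NP/S  lex  "chased"
[1,2] S\NP  lex  "read"
[2,3] NP  lex  "liked"
[3,4] (S\(S\NP))\NP  lex  "sent"
[2,4] S\(S\NP)  <  k=3
[1,4] S  <  k=2
[4,5] (N\(NP/S))\S  lex  "quickly"
[1,5] N\(NP/S)  <  k=4
[0,5] N  <  k=1
[5,6] S\N  lex  "some"
[0,6] S  <  k=5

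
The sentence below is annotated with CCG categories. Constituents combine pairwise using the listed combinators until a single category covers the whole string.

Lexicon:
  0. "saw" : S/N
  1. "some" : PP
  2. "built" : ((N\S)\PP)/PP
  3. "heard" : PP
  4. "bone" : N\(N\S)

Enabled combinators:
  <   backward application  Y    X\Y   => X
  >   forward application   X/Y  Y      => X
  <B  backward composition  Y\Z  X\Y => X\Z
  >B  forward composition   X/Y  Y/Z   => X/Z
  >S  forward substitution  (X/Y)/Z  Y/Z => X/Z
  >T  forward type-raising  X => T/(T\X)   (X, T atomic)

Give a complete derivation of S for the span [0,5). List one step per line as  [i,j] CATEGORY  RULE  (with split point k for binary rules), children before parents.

[0,5] S   >
  [0,1] "saw" : S/N
  [1,5] N   <
    [1,2] "some" : PP
    [2,5] N\PP   <B
      [2,4] (N\S)\PP   >
        [2,3] "built" : ((N\S)\PP)/PP
        [3,4] "heard" : PP
      [4,5] "bone" : N\(N\S)

[0,1] S/N  lex  "saw"
[1,2] PP  lex  "some"
[2,3] ((N\S)\PP)/PP  lex  "built"
[3,4] PP  lex  "heard"
[2,4] (N\S)\PP  >  k=3
[4,5] N\(N\S)  lex  "bone"
[2,5] N\PP  <B  k=4
[1,5] N  <  k=2
[0,5] S  >  k=1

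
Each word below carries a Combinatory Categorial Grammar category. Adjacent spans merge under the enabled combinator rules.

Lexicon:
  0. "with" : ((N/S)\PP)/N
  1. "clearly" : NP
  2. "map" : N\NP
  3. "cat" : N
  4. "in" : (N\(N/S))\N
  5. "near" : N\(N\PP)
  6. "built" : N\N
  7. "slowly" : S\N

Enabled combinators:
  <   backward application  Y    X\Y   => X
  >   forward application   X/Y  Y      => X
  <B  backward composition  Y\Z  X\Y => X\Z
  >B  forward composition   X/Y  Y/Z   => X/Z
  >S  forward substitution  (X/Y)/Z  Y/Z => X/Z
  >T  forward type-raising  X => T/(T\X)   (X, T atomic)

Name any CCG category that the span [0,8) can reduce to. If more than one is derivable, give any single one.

[0,8] S   <
  [0,6] N   <
    [0,5] N\PP   <B
      [0,3] (N/S)\PP   >
        [0,1] "with" : ((N/S)\PP)/N
        [1,3] N   <
          [1,2] "clearly" : NP
          [2,3] "map" : N\NP
      [3,5] N\(N/S)   <
        [3,4] "cat" : N
        [4,5] "in" : (N\(N/S))\N
    [5,6] "near" : N\(N\PP)
  [6,8] S\N   <B
    [6,7] "built" : N\N
    [7,8] "slowly" : S\N

S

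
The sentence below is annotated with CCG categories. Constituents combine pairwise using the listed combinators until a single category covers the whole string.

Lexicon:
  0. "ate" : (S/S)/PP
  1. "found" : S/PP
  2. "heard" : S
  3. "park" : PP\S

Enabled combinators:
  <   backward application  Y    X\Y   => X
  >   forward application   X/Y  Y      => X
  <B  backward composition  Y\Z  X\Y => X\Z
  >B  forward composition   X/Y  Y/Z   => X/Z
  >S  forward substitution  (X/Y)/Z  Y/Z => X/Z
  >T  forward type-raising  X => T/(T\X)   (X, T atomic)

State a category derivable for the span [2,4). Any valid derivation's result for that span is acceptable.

PP

[0,4] S   >
  [0,2] S/PP   >S
    [0,1] "ate" : (S/S)/PP
    [1,2] "found" : S/PP
  [2,4] PP   >
    [2,3] PP/(PP\S)   >T
      [2,3] "heard" : S
    [3,4] "park" : PP\S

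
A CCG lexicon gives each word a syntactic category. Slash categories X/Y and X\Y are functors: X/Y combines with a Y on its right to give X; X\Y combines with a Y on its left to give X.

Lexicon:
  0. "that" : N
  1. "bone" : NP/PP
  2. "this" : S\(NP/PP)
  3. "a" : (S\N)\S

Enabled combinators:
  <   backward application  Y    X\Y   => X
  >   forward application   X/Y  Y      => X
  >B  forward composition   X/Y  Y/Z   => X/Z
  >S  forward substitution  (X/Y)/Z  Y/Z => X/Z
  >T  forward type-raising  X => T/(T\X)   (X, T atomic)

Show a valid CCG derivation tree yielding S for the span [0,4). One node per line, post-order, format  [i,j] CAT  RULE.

[0,1] N  lex  "that"
[0,1] S/(S\N)  >T
[1,2] NP/PP  lex  "bone"
[2,3] S\(NP/PP)  lex  "this"
[1,3] S  <  k=2
[3,4] (S\N)\S  lex  "a"
[1,4] S\N  <  k=3
[0,4] S  >  k=1

[0,4] S   >
  [0,1] S/(S\N)   >T
    [0,1] "that" : N
  [1,4] S\N   <
    [1,3] S   <
      [1,2] "bone" : NP/PP
      [2,3] "this" : S\(NP/PP)
    [3,4] "a" : (S\N)\S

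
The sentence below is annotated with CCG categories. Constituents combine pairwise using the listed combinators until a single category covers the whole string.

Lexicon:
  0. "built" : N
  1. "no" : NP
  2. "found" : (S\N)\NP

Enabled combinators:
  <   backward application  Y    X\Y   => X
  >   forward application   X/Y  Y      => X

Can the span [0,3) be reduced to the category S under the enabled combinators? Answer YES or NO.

YES

[0,3] S   <
  [0,1] "built" : N
  [1,3] S\N   <
    [1,2] "no" : NP
    [2,3] "found" : (S\N)\NP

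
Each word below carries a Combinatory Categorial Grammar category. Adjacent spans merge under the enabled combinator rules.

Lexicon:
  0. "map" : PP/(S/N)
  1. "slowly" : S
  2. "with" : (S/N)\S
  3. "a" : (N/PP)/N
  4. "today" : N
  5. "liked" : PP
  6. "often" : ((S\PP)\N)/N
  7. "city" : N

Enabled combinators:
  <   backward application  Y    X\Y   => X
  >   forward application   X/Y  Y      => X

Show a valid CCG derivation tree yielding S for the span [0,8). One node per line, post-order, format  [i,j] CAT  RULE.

[0,8] S   <
  [0,3] PP   >
    [0,1] "map" : PP/(S/N)
    [1,3] S/N   <
      [1,2] "slowly" : S
      [2,3] "with" : (S/N)\S
  [3,8] S\PP   <
    [3,6] N   >
      [3,5] N/PP   >
        [3,4] "a" : (N/PP)/N
        [4,5] "today" : N
      [5,6] "liked" : PP
    [6,8] (S\PP)\N   >
      [6,7] "often" : ((S\PP)\N)/N
      [7,8] "city" : N

[0,1] PP/(S/N)  lex  "map"
[1,2] S  lex  "slowly"
[2,3] (S/N)\S  lex  "with"
[1,3] S/N  <  k=2
[0,3] PP  >  k=1
[3,4] (N/PP)/N  lex  "a"
[4,5] N  lex  "today"
[3,5] N/PP  >  k=4
[5,6] PP  lex  "liked"
[3,6] N  >  k=5
[6,7] ((S\PP)\N)/N  lex  "often"
[7,8] N  lex  "city"
[6,8] (S\PP)\N  >  k=7
[3,8] S\PP  <  k=6
[0,8] S  <  k=3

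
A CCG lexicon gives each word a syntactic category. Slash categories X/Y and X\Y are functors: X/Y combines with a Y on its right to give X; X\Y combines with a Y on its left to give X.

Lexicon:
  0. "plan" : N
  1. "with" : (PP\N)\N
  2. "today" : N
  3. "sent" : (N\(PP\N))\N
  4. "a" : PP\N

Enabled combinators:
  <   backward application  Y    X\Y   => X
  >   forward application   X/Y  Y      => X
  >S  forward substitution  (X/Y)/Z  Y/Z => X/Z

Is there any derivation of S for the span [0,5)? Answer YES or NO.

NO

N (PP\N)\N N (N\(PP\N))\N PP\N
CKY chart[0,5] = {PP}; S ∉ chart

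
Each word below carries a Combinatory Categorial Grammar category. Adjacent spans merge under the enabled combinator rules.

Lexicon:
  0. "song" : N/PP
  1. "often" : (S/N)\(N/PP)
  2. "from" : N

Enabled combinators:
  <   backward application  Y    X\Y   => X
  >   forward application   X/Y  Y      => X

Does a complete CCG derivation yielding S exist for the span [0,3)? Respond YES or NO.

[0,3] S   >
  [0,2] S/N   <
    [0,1] "song" : N/PP
    [1,2] "often" : (S/N)\(N/PP)
  [2,3] "from" : N

YES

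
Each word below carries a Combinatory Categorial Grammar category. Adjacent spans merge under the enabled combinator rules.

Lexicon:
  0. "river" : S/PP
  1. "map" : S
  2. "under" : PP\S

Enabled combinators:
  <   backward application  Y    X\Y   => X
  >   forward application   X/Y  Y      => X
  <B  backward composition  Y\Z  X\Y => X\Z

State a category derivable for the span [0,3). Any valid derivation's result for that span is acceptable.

[0,3] S   >
  [0,1] "river" : S/PP
  [1,3] PP   <
    [1,2] "map" : S
    [2,3] "under" : PP\S

S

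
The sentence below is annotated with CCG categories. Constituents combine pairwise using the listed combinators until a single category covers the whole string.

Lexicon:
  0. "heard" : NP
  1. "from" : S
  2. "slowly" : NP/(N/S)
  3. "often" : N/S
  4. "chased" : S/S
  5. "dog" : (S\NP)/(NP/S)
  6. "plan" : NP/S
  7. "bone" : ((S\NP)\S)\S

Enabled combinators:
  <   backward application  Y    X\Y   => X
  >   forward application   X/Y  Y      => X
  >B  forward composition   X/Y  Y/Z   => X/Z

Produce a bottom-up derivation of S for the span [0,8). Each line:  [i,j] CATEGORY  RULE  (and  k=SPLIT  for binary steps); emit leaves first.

[0,1] NP  lex  "heard"
[1,2] S  lex  "from"
[2,3] NP/(N/S)  lex  "slowly"
[3,4] N/S  lex  "often"
[4,5] S/S  lex  "chased"
[3,5] N/S  >B  k=4
[2,5] NP  >  k=3
[5,6] (S\NP)/(NP/S)  lex  "dog"
[6,7] NP/S  lex  "plan"
[5,7] S\NP  >  k=6
[2,7] S  <  k=5
[7,8] ((S\NP)\S)\S  lex  "bone"
[2,8] (S\NP)\S  <  k=7
[1,8] S\NP  <  k=2
[0,8] S  <  k=1

[0,8] S   <
  [0,1] "heard" : NP
  [1,8] S\NP   <
    [1,2] "from" : S
    [2,8] (S\NP)\S   <
      [2,7] S   <
        [2,5] NP   >
          [2,3] "slowly" : NP/(N/S)
          [3,5] N/S   >B
            [3,4] "often" : N/S
            [4,5] "chased" : S/S
        [5,7] S\NP   >
          [5,6] "dog" : (S\NP)/(NP/S)
          [6,7] "plan" : NP/S
      [7,8] "bone" : ((S\NP)\S)\S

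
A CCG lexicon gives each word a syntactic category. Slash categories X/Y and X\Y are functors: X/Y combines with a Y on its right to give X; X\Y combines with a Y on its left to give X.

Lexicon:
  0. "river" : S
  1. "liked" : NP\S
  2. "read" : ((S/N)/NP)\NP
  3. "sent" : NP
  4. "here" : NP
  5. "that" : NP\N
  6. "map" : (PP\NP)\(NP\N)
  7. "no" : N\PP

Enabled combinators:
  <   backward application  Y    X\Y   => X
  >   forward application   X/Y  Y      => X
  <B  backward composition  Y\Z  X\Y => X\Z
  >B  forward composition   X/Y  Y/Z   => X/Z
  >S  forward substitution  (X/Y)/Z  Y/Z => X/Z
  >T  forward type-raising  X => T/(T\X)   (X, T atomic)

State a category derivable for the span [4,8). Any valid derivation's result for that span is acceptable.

N

[0,8] S   >
  [0,4] S/N   >
    [0,3] (S/N)/NP   <
      [0,2] NP   <
        [0,1] "river" : S
        [1,2] "liked" : NP\S
      [2,3] "read" : ((S/N)/NP)\NP
    [3,4] "sent" : NP
  [4,8] N   <
    [4,5] "here" : NP
    [5,8] N\NP   <B
      [5,7] PP\NP   <
        [5,6] "that" : NP\N
        [6,7] "map" : (PP\NP)\(NP\N)
      [7,8] "no" : N\PP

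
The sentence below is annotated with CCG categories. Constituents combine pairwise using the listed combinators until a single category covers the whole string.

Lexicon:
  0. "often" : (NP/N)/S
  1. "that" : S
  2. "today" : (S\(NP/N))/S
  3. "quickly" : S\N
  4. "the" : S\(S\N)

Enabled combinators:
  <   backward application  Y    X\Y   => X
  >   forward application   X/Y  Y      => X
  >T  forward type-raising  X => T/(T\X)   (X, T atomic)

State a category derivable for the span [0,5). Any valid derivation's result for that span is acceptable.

S

[0,5] S   <
  [0,2] NP/N   >
    [0,1] "often" : (NP/N)/S
    [1,2] "that" : S
  [2,5] S\(NP/N)   >
    [2,3] "today" : (S\(NP/N))/S
    [3,5] S   <
      [3,4] "quickly" : S\N
      [4,5] "the" : S\(S\N)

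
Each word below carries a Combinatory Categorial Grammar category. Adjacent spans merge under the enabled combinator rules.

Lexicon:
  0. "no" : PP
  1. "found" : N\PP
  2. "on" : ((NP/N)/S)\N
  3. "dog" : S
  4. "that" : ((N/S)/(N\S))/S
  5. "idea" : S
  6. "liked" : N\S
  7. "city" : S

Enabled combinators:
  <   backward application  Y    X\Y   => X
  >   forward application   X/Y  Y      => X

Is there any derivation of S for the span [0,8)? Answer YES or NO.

NO

PP N\PP ((NP/N)/S)\N S ((N/S)/(N\S))/S S N\S S
CKY chart[0,8] = {NP}; S ∉ chart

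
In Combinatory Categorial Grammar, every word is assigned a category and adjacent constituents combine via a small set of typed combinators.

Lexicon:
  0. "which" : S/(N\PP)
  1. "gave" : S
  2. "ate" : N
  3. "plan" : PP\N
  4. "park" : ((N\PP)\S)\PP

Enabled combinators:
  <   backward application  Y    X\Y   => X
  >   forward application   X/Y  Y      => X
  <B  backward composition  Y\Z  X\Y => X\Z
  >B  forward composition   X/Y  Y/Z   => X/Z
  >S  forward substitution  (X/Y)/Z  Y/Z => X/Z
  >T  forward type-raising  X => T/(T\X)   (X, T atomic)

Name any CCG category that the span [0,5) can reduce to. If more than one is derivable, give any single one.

S

[0,5] S   >
  [0,1] "which" : S/(N\PP)
  [1,5] N\PP   <
    [1,2] "gave" : S
    [2,5] (N\PP)\S   <
      [2,4] PP   >
        [2,3] PP/(PP\N)   >T
          [2,3] "ate" : N
        [3,4] "plan" : PP\N
      [4,5] "park" : ((N\PP)\S)\PP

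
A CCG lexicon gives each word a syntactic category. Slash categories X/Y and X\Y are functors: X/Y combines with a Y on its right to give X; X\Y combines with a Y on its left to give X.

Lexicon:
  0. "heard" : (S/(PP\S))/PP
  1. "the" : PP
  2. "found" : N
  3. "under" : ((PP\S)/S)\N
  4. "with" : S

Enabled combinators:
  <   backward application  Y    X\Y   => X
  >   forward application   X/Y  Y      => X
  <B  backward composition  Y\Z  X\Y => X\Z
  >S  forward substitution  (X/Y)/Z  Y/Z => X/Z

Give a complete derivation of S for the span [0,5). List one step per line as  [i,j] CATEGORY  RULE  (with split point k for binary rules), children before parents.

[0,1] (S/(PP\S))/PP  lex  "heard"
[1,2] PP  lex  "the"
[0,2] S/(PP\S)  >  k=1
[2,3] N  lex  "found"
[3,4] ((PP\S)/S)\N  lex  "under"
[2,4] (PP\S)/S  <  k=3
[4,5] S  lex  "with"
[2,5] PP\S  >  k=4
[0,5] S  >  k=2

[0,5] S   >
  [0,2] S/(PP\S)   >
    [0,1] "heard" : (S/(PP\S))/PP
    [1,2] "the" : PP
  [2,5] PP\S   >
    [2,4] (PP\S)/S   <
      [2,3] "found" : N
      [3,4] "under" : ((PP\S)/S)\N
    [4,5] "with" : S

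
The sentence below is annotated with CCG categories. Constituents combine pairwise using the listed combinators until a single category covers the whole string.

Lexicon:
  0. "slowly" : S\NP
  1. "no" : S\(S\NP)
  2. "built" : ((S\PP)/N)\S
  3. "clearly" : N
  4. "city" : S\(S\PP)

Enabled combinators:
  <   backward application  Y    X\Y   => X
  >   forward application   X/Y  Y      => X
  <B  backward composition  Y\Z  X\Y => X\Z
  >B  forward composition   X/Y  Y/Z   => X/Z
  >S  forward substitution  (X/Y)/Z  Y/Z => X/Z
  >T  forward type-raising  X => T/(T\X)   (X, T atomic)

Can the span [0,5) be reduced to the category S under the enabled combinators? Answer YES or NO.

[0,5] S   <
  [0,4] S\PP   >
    [0,3] (S\PP)/N   <
      [0,2] S   <
        [0,1] "slowly" : S\NP
        [1,2] "no" : S\(S\NP)
      [2,3] "built" : ((S\PP)/N)\S
    [3,4] "clearly" : N
  [4,5] "city" : S\(S\PP)

YES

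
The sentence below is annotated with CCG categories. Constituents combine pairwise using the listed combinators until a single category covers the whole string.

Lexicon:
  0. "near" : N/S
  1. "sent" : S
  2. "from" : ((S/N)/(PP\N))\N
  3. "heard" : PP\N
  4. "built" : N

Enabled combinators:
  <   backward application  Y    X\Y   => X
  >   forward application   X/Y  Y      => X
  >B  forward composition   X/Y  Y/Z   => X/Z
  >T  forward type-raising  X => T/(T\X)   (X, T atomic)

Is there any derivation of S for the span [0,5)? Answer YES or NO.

YES

[0,5] S   >
  [0,4] S/N   >
    [0,3] (S/N)/(PP\N)   <
      [0,2] N   >
        [0,1] "near" : N/S
        [1,2] "sent" : S
      [2,3] "from" : ((S/N)/(PP\N))\N
    [3,4] "heard" : PP\N
  [4,5] "built" : N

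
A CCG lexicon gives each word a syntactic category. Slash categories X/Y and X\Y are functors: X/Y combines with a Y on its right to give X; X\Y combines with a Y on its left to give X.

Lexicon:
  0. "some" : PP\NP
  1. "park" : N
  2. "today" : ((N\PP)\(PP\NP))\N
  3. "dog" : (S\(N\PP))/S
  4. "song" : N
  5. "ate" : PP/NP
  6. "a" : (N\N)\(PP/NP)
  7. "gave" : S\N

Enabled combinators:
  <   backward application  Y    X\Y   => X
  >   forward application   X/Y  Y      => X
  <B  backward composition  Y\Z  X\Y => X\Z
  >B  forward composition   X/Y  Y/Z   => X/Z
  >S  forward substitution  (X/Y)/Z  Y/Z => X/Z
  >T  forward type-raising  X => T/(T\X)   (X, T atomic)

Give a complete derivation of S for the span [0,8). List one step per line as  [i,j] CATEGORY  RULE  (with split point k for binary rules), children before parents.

[0,1] PP\NP  lex  "some"
[1,2] N  lex  "park"
[2,3] ((N\PP)\(PP\NP))\N  lex  "today"
[1,3] (N\PP)\(PP\NP)  <  k=2
[0,3] N\PP  <  k=1
[3,4] (S\(N\PP))/S  lex  "dog"
[4,5] N  lex  "song"
[5,6] PP/NP  lex  "ate"
[6,7] (N\N)\(PP/NP)  lex  "a"
[5,7] N\N  <  k=6
[7,8] S\N  lex  "gave"
[5,8] S\N  <B  k=7
[4,8] S  <  k=5
[3,8] S\(N\PP)  >  k=4
[0,8] S  <  k=3

[0,8] S   <
  [0,3] N\PP   <
    [0,1] "some" : PP\NP
    [1,3] (N\PP)\(PP\NP)   <
      [1,2] "park" : N
      [2,3] "today" : ((N\PP)\(PP\NP))\N
  [3,8] S\(N\PP)   >
    [3,4] "dog" : (S\(N\PP))/S
    [4,8] S   <
      [4,5] "song" : N
      [5,8] S\N   <B
        [5,7] N\N   <
          [5,6] "ate" : PP/NP
          [6,7] "a" : (N\N)\(PP/NP)
        [7,8] "gave" : S\N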